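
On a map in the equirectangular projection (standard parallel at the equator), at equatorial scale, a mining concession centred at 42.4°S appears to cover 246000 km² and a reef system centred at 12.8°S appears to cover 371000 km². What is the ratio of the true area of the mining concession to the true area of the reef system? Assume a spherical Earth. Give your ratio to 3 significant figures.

On the plate carrée, areal scale = h·k = 1 × sec φ, so true area = apparent × cos φ.
True area of mining concession: 246000 × cos(42.4°) = 246000 × 0.7385 = 181700 km².
True area of reef system: 371000 × cos(12.8°) = 371000 × 0.9751 = 361800 km².
Ratio = 181700 / 361800 ≈ 0.502.

0.502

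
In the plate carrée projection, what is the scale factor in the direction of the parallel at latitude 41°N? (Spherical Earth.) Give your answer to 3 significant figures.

Plate carrée maps x = Rλ, y = Rφ. The meridian scale is h = 1 and the parallel scale is k = 1/cos φ = sec φ.
k = 1/cos 41° = 1/0.7547 = 1.325.

1.33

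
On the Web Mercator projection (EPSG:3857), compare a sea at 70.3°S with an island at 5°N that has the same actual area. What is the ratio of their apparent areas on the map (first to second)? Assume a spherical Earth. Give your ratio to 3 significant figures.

8.73

Mercator is conformal with k = sec φ, so areal scale = k² = sec²φ.
At 70.3°: sec²(70.3°) = 1/0.3371² = 8.800.
At 5°: sec²(5°) = 1/0.9962² = 1.008.
Ratio = 8.800/1.008 = cos²(5°)/cos²(70.3°) ≈ 8.73.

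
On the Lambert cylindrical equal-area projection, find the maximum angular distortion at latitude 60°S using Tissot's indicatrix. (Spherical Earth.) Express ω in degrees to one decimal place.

73.7°

The Lambert cylindrical equal-area projection is the cylindrical equal-area projection with its standard parallel at the equator (φ₀ = 0). For cylindrical equal-area with standard parallel φ₀, h = cos φ / cos φ₀ and k = cos φ₀ / cos φ, so h·k = 1.
At 60°: h = 0.5000, k = 2.000; principal scales a = 2.000, b = 0.5000.
sin(ω/2) = (a − b)/(a + b) = 1.500/2.500 = 0.6000, so ω = 2 arcsin(0.6000) ≈ 73.7°.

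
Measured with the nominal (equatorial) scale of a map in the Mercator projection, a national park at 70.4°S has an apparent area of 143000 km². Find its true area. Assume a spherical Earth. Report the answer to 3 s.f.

16100 km²

Mercator is conformal, so the point scale is isotropic: h = k = sec φ = 1/cos φ.
Areal scale = k² = sec²φ = 1/cos²(70.4°) = 1/0.3355² = 8.887.
True area = apparent / (areal scale) = 143000 / 8.887 ≈ 16100 km².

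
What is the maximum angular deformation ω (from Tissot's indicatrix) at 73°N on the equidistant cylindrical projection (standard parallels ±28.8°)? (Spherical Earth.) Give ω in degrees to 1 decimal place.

In the equirectangular projection with standard parallel φ₀ = 28.8° (x = Rλ cos φ₀, y = Rφ), meridians are true-scale (h = 1) and the parallel scale is k = cos φ₀ / cos φ.
At 73°: h = 1.000, k = 2.997; principal scales a = 2.997, b = 1.000.
sin(ω/2) = (a − b)/(a + b) = 1.997/3.997 = 0.4997, so ω = 2 arcsin(0.4997) ≈ 60.0°.

60.0°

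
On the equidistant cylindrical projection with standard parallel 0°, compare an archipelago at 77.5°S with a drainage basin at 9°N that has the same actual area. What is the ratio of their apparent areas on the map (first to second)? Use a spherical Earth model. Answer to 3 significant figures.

4.56

In the plate carrée (x = Rλ, y = Rφ), meridians are true-scale (h = 1) and parallels are stretched by k = sec φ.
Areal scale at 77.5°: h·k = 1.000 × 4.620 = 4.620.
Areal scale at 9°: h·k = 1.000 × 1.012 = 1.012.
Ratio = 4.620/1.012 ≈ 4.56.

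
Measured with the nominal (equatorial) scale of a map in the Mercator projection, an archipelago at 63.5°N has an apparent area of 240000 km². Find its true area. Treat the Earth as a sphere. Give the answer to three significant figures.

Mercator is conformal, so the point scale is isotropic: h = k = sec φ = 1/cos φ.
Areal scale = k² = sec²φ = 1/cos²(63.5°) = 1/0.4462² = 5.023.
True area = apparent / (areal scale) = 240000 / 5.023 ≈ 47800 km².

47800 km²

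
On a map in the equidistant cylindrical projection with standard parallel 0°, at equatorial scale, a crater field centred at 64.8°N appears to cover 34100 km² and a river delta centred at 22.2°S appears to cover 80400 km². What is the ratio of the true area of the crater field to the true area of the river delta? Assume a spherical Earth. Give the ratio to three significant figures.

0.195

On the plate carrée, areal scale = h·k = 1 × sec φ, so true area = apparent × cos φ.
True area of crater field: 34100 × cos(64.8°) = 34100 × 0.4258 = 14520 km².
True area of river delta: 80400 × cos(22.2°) = 80400 × 0.9259 = 74440 km².
Ratio = 14520 / 74440 ≈ 0.195.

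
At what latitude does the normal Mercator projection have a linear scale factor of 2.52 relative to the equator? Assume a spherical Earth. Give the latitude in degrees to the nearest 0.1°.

66.6°

Mercator scale is k = sec φ = 1/cos φ.
1/cos φ = 2.52  ⇒  cos φ = 0.3968  ⇒  φ = arccos(0.3968) ≈ 66.6°.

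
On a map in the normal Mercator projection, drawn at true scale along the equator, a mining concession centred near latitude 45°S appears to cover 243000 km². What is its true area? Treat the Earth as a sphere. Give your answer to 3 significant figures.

122000 km²

The Mercator projection is conformal; its linear scale factor is the same in every direction and equals sec φ = 1/cos φ.
Areal scale = k² = sec²φ = 1/cos²(45°) = 1/0.7071² = 2.000.
True area = apparent / (areal scale) = 243000 / 2.000 ≈ 122000 km².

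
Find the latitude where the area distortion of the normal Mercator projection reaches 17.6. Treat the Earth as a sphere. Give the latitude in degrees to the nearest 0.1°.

76.2°

Mercator areal scale is sec²φ.
sec²φ = 17.6  ⇒  cos²φ = 0.05682  ⇒  cos φ = 0.2384.
φ = arccos(0.2384) ≈ 76.2°.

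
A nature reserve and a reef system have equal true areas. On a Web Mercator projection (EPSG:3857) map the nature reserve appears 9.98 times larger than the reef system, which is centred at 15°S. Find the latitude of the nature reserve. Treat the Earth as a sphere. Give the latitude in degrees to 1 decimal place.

72.2°

On Mercator, (apparent₁)/(apparent₂) = sec²φ₁ / sec²φ₂ when true areas are equal.
cos²φ₂ / cos²φ₁ = 9.98  ⇒  cos φ₁ = cos 15° / √9.98 = 0.9659/3.159 = 0.3058.
φ₁ = arccos(0.3058) ≈ 72.2°.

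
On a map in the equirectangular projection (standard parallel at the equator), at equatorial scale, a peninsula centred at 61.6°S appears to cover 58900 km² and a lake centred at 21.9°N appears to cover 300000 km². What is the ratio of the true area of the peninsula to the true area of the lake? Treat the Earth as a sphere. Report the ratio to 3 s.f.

0.101

On the plate carrée, areal scale = h·k = 1 × sec φ, so true area = apparent × cos φ.
True area of peninsula: 58900 × cos(61.6°) = 58900 × 0.4756 = 28010 km².
True area of lake: 300000 × cos(21.9°) = 300000 × 0.9278 = 278400 km².
Ratio = 28010 / 278400 ≈ 0.101.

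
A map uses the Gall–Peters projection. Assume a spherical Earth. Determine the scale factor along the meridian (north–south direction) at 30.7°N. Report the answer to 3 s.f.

1.22

Gall–Peters is a cylindrical equal-area projection with standard parallels at ±45°. A cylindrical equal-area projection with standard parallel φ₀ has meridian scale h = cos φ / cos φ₀ and parallel scale k = cos φ₀ / cos φ (so areas are preserved, h·k = 1).
h = cos 30.7° / cos 45° = 0.8599/0.7071 = 1.216.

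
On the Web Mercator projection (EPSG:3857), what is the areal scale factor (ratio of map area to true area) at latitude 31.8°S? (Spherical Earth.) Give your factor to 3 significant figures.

1.38

For Mercator, h = k = sec φ (a conformal cylindrical projection has a single point scale, 1/cos φ).
Areal scale = k² = sec²φ = 1/cos²(31.8°) = 1/0.8499² = 1.384.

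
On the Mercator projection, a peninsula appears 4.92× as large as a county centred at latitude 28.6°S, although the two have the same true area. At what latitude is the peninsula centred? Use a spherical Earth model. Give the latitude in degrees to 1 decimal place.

66.7°

On Mercator, (apparent₁)/(apparent₂) = sec²φ₁ / sec²φ₂ when true areas are equal.
cos²φ₂ / cos²φ₁ = 4.92  ⇒  cos φ₁ = cos 28.6° / √4.92 = 0.8780/2.218 = 0.3958.
φ₁ = arccos(0.3958) ≈ 66.7°.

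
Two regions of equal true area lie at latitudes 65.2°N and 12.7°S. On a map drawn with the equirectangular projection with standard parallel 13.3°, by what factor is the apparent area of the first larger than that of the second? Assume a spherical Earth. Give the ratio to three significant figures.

2.33

In the equirectangular projection with standard parallel φ₀ = 13.3° (x = Rλ cos φ₀, y = Rφ), meridians are true-scale (h = 1) and the parallel scale is k = cos φ₀ / cos φ.
Areal scale at 65.2°: h·k = 1.000 × 2.320 = 2.320.
Areal scale at 12.7°: h·k = 1.000 × 0.9976 = 0.9976.
Ratio = 2.320/0.9976 ≈ 2.33.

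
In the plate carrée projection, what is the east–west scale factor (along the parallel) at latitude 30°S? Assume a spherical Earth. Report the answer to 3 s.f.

1.15

Plate carrée maps x = Rλ, y = Rφ. The meridian scale is h = 1 and the parallel scale is k = 1/cos φ = sec φ.
k = 1/cos 30° = 1/0.8660 = 1.155.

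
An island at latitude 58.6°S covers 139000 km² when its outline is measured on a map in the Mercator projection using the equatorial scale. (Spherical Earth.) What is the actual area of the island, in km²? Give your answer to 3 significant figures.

Mercator is conformal, so the point scale is isotropic: h = k = sec φ = 1/cos φ.
Areal scale = k² = sec²φ = 1/cos²(58.6°) = 1/0.5210² = 3.684.
True area = apparent / (areal scale) = 139000 / 3.684 ≈ 37700 km².

37700 km²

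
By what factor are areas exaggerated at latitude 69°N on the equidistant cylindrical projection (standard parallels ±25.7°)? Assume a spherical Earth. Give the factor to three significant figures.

2.51

In the equirectangular projection with standard parallel φ₀ = 25.7° (x = Rλ cos φ₀, y = Rφ), meridians are true-scale (h = 1) and the parallel scale is k = cos φ₀ / cos φ.
Areal scale = h·k = 1 × cos φ₀ / cos φ; at 69°, h = 1.000, k = 2.514, so h·k = 2.514.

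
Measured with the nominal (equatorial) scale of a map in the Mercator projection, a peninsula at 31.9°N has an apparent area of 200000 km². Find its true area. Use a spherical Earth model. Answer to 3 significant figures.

144000 km²

The Mercator projection is conformal; its linear scale factor is the same in every direction and equals sec φ = 1/cos φ.
Areal scale = k² = sec²φ = 1/cos²(31.9°) = 1/0.8490² = 1.387.
True area = apparent / (areal scale) = 200000 / 1.387 ≈ 144000 km².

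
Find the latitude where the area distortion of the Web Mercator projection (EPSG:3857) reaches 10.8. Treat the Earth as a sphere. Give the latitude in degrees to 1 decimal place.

72.3°

Mercator areal scale is sec²φ.
sec²φ = 10.8  ⇒  cos²φ = 0.09259  ⇒  cos φ = 0.3043.
φ = arccos(0.3043) ≈ 72.3°.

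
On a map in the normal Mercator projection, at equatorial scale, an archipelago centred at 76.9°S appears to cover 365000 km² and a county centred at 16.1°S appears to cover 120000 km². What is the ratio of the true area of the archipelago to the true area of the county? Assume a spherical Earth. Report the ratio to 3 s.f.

0.169

On Mercator the areal scale is sec²φ, so true area = apparent × cos²φ.
True area of archipelago: 365000 × cos²(76.9°) = 365000 × 0.05137 = 18750 km².
True area of county: 120000 × cos²(16.1°) = 120000 × 0.9231 = 110800 km².
Ratio = 18750 / 110800 ≈ 0.169.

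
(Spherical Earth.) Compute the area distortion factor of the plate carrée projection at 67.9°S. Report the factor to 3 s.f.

2.66

Plate carrée maps x = Rλ, y = Rφ. The meridian scale is h = 1 and the parallel scale is k = 1/cos φ = sec φ.
Areal scale = h·k = 1 × sec φ; at 67.9°, h = 1.000, k = 2.658, so h·k = 2.658.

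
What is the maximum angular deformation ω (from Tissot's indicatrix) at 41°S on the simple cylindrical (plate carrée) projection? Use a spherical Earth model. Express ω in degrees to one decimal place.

16.1°

For the equirectangular projection with φ₀ = 0 (plate carrée), h = 1 along meridians and k = sec φ along parallels.
At 41°: h = 1.000, k = 1.325; principal scales a = 1.325, b = 1.000.
sin(ω/2) = (a − b)/(a + b) = 0.3250/2.325 = 0.1398, so ω = 2 arcsin(0.1398) ≈ 16.1°.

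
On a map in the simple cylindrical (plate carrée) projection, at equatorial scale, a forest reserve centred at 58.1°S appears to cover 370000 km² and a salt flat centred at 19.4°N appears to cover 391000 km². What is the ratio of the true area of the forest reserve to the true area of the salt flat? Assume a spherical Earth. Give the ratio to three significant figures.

0.530

On the plate carrée, areal scale = h·k = 1 × sec φ, so true area = apparent × cos φ.
True area of forest reserve: 370000 × cos(58.1°) = 370000 × 0.5284 = 195500 km².
True area of salt flat: 391000 × cos(19.4°) = 391000 × 0.9432 = 368800 km².
Ratio = 195500 / 368800 ≈ 0.530.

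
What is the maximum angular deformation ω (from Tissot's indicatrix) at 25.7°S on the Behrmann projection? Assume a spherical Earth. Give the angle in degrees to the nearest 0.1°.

4.5°

Behrmann is a cylindrical equal-area projection with standard parallels at ±30°. A cylindrical equal-area projection with standard parallel φ₀ has meridian scale h = cos φ / cos φ₀ and parallel scale k = cos φ₀ / cos φ (so areas are preserved, h·k = 1).
At 25.7°: h = 1.040, k = 0.9611; principal scales a = 1.040, b = 0.9611.
sin(ω/2) = (a − b)/(a + b) = 0.07937/2.002 = 0.03966, so ω = 2 arcsin(0.03966) ≈ 4.5°.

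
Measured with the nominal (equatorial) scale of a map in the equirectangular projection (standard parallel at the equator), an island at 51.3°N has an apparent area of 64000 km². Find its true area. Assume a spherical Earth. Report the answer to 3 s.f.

In the plate carrée (x = Rλ, y = Rφ), meridians are true-scale (h = 1) and parallels are stretched by k = sec φ.
Areal scale = h·k = 1 × sec φ; at 51.3°, h = 1.000, k = 1.599, so h·k = 1.599.
True area = apparent / (areal scale) = 64000 / 1.599 ≈ 40000 km².

40000 km²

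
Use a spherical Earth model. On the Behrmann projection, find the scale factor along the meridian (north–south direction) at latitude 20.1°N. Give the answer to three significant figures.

The Behrmann projection is cylindrical equal-area with φ₀ = 30°. Cylindrical equal-area (φ₀ = 30°): h = cos φ / cos 30° along meridians, k = cos 30° / cos φ along parallels; h·k = 1.
h = cos 20.1° / cos 30° = 0.9391/0.8660 = 1.084.

1.08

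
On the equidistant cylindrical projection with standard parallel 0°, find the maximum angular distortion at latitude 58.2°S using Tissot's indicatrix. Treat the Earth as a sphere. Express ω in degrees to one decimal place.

Plate carrée maps x = Rλ, y = Rφ. The meridian scale is h = 1 and the parallel scale is k = 1/cos φ = sec φ.
At 58.2°: h = 1.000, k = 1.898; principal scales a = 1.898, b = 1.000.
sin(ω/2) = (a − b)/(a + b) = 0.8977/2.898 = 0.3098, so ω = 2 arcsin(0.3098) ≈ 36.1°.

36.1°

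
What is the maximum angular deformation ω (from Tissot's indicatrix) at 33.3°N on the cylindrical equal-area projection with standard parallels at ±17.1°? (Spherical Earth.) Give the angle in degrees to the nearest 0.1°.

15.3°

Cylindrical equal-area (φ₀ = 17.1°): h = cos φ / cos 17.1° along meridians, k = cos 17.1° / cos φ along parallels; h·k = 1.
At 33.3°: h = 0.8745, k = 1.144; principal scales a = 1.144, b = 0.8745.
sin(ω/2) = (a − b)/(a + b) = 0.2691/2.018 = 0.1333, so ω = 2 arcsin(0.1333) ≈ 15.3°.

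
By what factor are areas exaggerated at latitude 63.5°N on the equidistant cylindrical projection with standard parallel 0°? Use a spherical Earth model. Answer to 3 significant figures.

2.24

For the equirectangular projection with φ₀ = 0 (plate carrée), h = 1 along meridians and k = sec φ along parallels.
Areal scale = h·k = 1 × sec φ; at 63.5°, h = 1.000, k = 2.241, so h·k = 2.241.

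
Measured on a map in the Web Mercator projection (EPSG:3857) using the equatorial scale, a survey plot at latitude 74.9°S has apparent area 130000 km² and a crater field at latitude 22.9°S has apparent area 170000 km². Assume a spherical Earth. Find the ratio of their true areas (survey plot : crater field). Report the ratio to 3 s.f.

Mercator's areal exaggeration is sec²φ; hence true area = (apparent area) · cos²φ.
True area of survey plot: 130000 × cos²(74.9°) = 130000 × 0.06786 = 8822 km².
True area of crater field: 170000 × cos²(22.9°) = 170000 × 0.8486 = 144300 km².
Ratio = 8822 / 144300 ≈ 0.0612.

0.0612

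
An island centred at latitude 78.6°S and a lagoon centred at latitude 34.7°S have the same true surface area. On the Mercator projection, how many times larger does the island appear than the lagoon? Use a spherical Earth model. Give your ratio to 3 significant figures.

Mercator is conformal with k = sec φ, so areal scale = k² = sec²φ.
At 78.6°: sec²(78.6°) = 1/0.1977² = 25.60.
At 34.7°: sec²(34.7°) = 1/0.8221² = 1.479.
Ratio = 25.60/1.479 = cos²(34.7°)/cos²(78.6°) ≈ 17.3.

17.3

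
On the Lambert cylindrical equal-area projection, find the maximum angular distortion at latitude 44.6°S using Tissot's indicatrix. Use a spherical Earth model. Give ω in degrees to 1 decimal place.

38.2°

The Lambert cylindrical equal-area projection is the cylindrical equal-area projection with its standard parallel at the equator (φ₀ = 0). Cylindrical equal-area (φ₀ = 0°): h = cos φ / cos 0° along meridians, k = cos 0° / cos φ along parallels; h·k = 1.
At 44.6°: h = 0.7120, k = 1.404; principal scales a = 1.404, b = 0.7120.
sin(ω/2) = (a − b)/(a + b) = 0.6924/2.116 = 0.3272, so ω = 2 arcsin(0.3272) ≈ 38.2°.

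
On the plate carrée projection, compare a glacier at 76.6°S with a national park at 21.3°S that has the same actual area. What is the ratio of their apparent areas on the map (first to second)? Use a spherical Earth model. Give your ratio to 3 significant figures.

For the equirectangular projection with φ₀ = 0 (plate carrée), h = 1 along meridians and k = sec φ along parallels.
Areal scale at 76.6°: h·k = 1.000 × 4.315 = 4.315.
Areal scale at 21.3°: h·k = 1.000 × 1.073 = 1.073.
Ratio = 4.315/1.073 ≈ 4.02.

4.02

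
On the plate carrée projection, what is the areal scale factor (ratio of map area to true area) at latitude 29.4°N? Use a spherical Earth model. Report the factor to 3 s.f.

1.15

For the equirectangular projection with φ₀ = 0 (plate carrée), h = 1 along meridians and k = sec φ along parallels.
Areal scale = h·k = 1 × sec φ; at 29.4°, h = 1.000, k = 1.148, so h·k = 1.148.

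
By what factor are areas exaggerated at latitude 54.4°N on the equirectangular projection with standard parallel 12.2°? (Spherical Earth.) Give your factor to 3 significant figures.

1.68

The equidistant cylindrical projection with φ₀ = 12.2° has h = 1 (meridians true) and k = cos φ₀ / cos φ along parallels.
Areal scale = h·k = 1 × cos φ₀ / cos φ; at 54.4°, h = 1.000, k = 1.679, so h·k = 1.679.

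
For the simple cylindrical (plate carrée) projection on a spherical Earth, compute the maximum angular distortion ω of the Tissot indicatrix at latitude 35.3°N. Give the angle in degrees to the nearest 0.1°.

Plate carrée maps x = Rλ, y = Rφ. The meridian scale is h = 1 and the parallel scale is k = 1/cos φ = sec φ.
At 35.3°: h = 1.000, k = 1.225; principal scales a = 1.225, b = 1.000.
sin(ω/2) = (a − b)/(a + b) = 0.2253/2.225 = 0.1012, so ω = 2 arcsin(0.1012) ≈ 11.6°.

11.6°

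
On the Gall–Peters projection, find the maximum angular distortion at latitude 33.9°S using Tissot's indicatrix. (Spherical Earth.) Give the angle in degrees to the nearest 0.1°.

Gall–Peters is a cylindrical equal-area projection with standard parallels at ±45°. A cylindrical equal-area projection with standard parallel φ₀ has meridian scale h = cos φ / cos φ₀ and parallel scale k = cos φ₀ / cos φ (so areas are preserved, h·k = 1).
At 33.9°: h = 1.174, k = 0.8519; principal scales a = 1.174, b = 0.8519.
sin(ω/2) = (a − b)/(a + b) = 0.3219/2.026 = 0.1589, so ω = 2 arcsin(0.1589) ≈ 18.3°.

18.3°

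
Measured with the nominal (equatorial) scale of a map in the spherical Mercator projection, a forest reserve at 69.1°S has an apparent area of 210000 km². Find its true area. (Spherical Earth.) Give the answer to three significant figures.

The Mercator projection is conformal; its linear scale factor is the same in every direction and equals sec φ = 1/cos φ.
Areal scale = k² = sec²φ = 1/cos²(69.1°) = 1/0.3567² = 7.858.
True area = apparent / (areal scale) = 210000 / 7.858 ≈ 26700 km².

26700 km²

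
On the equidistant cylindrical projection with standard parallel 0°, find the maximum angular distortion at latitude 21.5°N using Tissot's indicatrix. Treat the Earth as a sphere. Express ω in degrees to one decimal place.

In the plate carrée (x = Rλ, y = Rφ), meridians are true-scale (h = 1) and parallels are stretched by k = sec φ.
At 21.5°: h = 1.000, k = 1.075; principal scales a = 1.075, b = 1.000.
sin(ω/2) = (a − b)/(a + b) = 0.07479/2.075 = 0.03605, so ω = 2 arcsin(0.03605) ≈ 4.1°.

4.1°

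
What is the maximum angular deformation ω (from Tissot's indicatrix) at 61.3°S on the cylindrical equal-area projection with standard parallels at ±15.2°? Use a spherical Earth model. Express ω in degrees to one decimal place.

For cylindrical equal-area with standard parallel φ₀, h = cos φ / cos φ₀ and k = cos φ₀ / cos φ, so h·k = 1.
At 61.3°: h = 0.4976, k = 2.010; principal scales a = 2.010, b = 0.4976.
sin(ω/2) = (a − b)/(a + b) = 1.512/2.507 = 0.6030, so ω = 2 arcsin(0.6030) ≈ 74.2°.

74.2°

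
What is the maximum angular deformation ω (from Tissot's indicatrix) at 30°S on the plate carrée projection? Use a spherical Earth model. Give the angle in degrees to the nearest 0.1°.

For the equirectangular projection with φ₀ = 0 (plate carrée), h = 1 along meridians and k = sec φ along parallels.
At 30°: h = 1.000, k = 1.155; principal scales a = 1.155, b = 1.000.
sin(ω/2) = (a − b)/(a + b) = 0.1547/2.155 = 0.07180, so ω = 2 arcsin(0.07180) ≈ 8.2°.

8.2°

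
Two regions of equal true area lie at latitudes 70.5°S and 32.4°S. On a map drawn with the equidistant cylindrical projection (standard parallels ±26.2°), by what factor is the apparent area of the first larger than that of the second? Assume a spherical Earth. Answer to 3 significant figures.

With standard parallel φ₀ = 26.2°, the equirectangular projection gives x = Rλ cos φ₀, y = Rφ, so h = 1 and k = cos 26.2° / cos φ.
Areal scale at 70.5°: h·k = 1.000 × 2.688 = 2.688.
Areal scale at 32.4°: h·k = 1.000 × 1.063 = 1.063.
Ratio = 2.688/1.063 ≈ 2.53.

2.53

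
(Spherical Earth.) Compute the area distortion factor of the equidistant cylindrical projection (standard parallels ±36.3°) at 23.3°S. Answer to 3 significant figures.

In the equirectangular projection with standard parallel φ₀ = 36.3° (x = Rλ cos φ₀, y = Rφ), meridians are true-scale (h = 1) and the parallel scale is k = cos φ₀ / cos φ.
Areal scale = h·k = 1 × cos φ₀ / cos φ; at 23.3°, h = 1.000, k = 0.8775, so h·k = 0.8775.

0.877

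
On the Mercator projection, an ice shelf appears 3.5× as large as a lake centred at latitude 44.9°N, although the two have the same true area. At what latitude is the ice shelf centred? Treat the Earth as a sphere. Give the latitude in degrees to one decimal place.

For equal true areas on Mercator, apparent areas scale as sec²φ, so the ratio is cos²φ₂ / cos²φ₁.
cos²φ₂ / cos²φ₁ = 3.5  ⇒  cos φ₁ = cos 44.9° / √3.5 = 0.7083/1.871 = 0.3786.
φ₁ = arccos(0.3786) ≈ 67.8°.

67.8°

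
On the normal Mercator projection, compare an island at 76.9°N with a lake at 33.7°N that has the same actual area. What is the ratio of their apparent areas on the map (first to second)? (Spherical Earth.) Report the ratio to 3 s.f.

On Mercator, area is exaggerated by sec²φ = 1/cos²φ.
At 76.9°: sec²(76.9°) = 1/0.2267² = 19.47.
At 33.7°: sec²(33.7°) = 1/0.8320² = 1.445.
Ratio = 19.47/1.445 = cos²(33.7°)/cos²(76.9°) ≈ 13.5.

13.5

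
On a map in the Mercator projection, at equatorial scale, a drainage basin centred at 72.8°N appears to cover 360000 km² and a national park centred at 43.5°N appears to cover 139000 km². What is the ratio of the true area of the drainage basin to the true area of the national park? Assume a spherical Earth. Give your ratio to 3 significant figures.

0.430

Since Mercator area scale is 1/cos²φ, the true area equals the apparent area multiplied by cos²φ.
True area of drainage basin: 360000 × cos²(72.8°) = 360000 × 0.08744 = 31480 km².
True area of national park: 139000 × cos²(43.5°) = 139000 × 0.5262 = 73140 km².
Ratio = 31480 / 73140 ≈ 0.430.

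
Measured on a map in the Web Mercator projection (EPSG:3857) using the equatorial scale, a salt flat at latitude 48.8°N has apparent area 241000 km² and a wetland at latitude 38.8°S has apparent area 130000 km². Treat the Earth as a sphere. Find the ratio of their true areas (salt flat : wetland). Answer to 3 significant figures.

On Mercator the areal scale is sec²φ, so true area = apparent × cos²φ.
True area of salt flat: 241000 × cos²(48.8°) = 241000 × 0.4339 = 104600 km².
True area of wetland: 130000 × cos²(38.8°) = 130000 × 0.6074 = 78960 km².
Ratio = 104600 / 78960 ≈ 1.32.

1.32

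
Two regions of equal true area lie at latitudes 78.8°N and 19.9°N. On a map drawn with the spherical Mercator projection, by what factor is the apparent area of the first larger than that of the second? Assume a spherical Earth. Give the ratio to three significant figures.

23.4

On Mercator, area is exaggerated by sec²φ = 1/cos²φ.
At 78.8°: sec²(78.8°) = 1/0.1942² = 26.51.
At 19.9°: sec²(19.9°) = 1/0.9403² = 1.131.
Ratio = 26.51/1.131 = cos²(19.9°)/cos²(78.8°) ≈ 23.4.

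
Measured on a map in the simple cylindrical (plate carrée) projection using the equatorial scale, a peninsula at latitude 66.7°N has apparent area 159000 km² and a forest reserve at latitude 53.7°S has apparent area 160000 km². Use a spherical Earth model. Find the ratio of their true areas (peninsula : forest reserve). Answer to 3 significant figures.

On the plate carrée, areal scale = h·k = 1 × sec φ, so true area = apparent × cos φ.
True area of peninsula: 159000 × cos(66.7°) = 159000 × 0.3955 = 62890 km².
True area of forest reserve: 160000 × cos(53.7°) = 160000 × 0.5920 = 94720 km².
Ratio = 62890 / 94720 ≈ 0.664.

0.664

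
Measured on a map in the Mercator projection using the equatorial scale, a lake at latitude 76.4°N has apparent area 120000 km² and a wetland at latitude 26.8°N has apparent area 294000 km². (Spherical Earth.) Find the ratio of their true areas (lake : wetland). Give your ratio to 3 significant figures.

0.0283

Since Mercator area scale is 1/cos²φ, the true area equals the apparent area multiplied by cos²φ.
True area of lake: 120000 × cos²(76.4°) = 120000 × 0.05529 = 6635 km².
True area of wetland: 294000 × cos²(26.8°) = 294000 × 0.7967 = 234200 km².
Ratio = 6635 / 234200 ≈ 0.0283.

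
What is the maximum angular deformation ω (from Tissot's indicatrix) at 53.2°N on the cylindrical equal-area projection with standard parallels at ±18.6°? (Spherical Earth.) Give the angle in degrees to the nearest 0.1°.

50.8°

For cylindrical equal-area with standard parallel φ₀, h = cos φ / cos φ₀ and k = cos φ₀ / cos φ, so h·k = 1.
At 53.2°: h = 0.6320, k = 1.582; principal scales a = 1.582, b = 0.6320.
sin(ω/2) = (a − b)/(a + b) = 0.9502/2.214 = 0.4291, so ω = 2 arcsin(0.4291) ≈ 50.8°.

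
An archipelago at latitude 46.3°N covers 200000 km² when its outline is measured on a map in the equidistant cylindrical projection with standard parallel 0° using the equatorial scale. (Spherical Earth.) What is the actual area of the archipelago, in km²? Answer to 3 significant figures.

In the plate carrée (x = Rλ, y = Rφ), meridians are true-scale (h = 1) and parallels are stretched by k = sec φ.
Areal scale = h·k = 1 × sec φ; at 46.3°, h = 1.000, k = 1.447, so h·k = 1.447.
True area = apparent / (areal scale) = 200000 / 1.447 ≈ 138000 km².

138000 km²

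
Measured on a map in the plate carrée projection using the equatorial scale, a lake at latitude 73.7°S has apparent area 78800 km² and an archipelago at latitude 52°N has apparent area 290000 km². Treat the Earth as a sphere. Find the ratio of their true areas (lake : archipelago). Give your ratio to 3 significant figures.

0.124

On the plate carrée, areal scale = h·k = 1 × sec φ, so true area = apparent × cos φ.
True area of lake: 78800 × cos(73.7°) = 78800 × 0.2807 = 22120 km².
True area of archipelago: 290000 × cos(52°) = 290000 × 0.6157 = 178500 km².
Ratio = 22120 / 178500 ≈ 0.124.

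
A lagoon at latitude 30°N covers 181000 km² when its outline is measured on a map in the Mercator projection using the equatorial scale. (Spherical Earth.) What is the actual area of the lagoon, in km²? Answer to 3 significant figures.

For Mercator, h = k = sec φ (a conformal cylindrical projection has a single point scale, 1/cos φ).
Areal scale = k² = sec²φ = 1/cos²(30°) = 1/0.8660² = 1.333.
True area = apparent / (areal scale) = 181000 / 1.333 ≈ 136000 km².

136000 km²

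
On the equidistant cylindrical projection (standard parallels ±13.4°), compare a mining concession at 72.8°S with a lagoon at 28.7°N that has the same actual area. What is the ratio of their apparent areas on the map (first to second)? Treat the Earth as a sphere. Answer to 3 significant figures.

With standard parallel φ₀ = 13.4°, the equirectangular projection gives x = Rλ cos φ₀, y = Rφ, so h = 1 and k = cos 13.4° / cos φ.
Areal scale at 72.8°: h·k = 1.000 × 3.290 = 3.290.
Areal scale at 28.7°: h·k = 1.000 × 1.109 = 1.109.
Ratio = 3.290/1.109 ≈ 2.97.

2.97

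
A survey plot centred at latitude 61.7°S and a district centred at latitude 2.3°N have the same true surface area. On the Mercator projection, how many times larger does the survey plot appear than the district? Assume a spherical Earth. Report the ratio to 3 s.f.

4.44

Mercator is conformal with k = sec φ, so areal scale = k² = sec²φ.
At 61.7°: sec²(61.7°) = 1/0.4741² = 4.449.
At 2.3°: sec²(2.3°) = 1/0.9992² = 1.002.
Ratio = 4.449/1.002 = cos²(2.3°)/cos²(61.7°) ≈ 4.44.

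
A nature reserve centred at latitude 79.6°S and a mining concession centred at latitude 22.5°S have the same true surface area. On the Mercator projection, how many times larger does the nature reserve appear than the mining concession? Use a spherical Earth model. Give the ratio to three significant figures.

Mercator is conformal with k = sec φ, so areal scale = k² = sec²φ.
At 79.6°: sec²(79.6°) = 1/0.1805² = 30.69.
At 22.5°: sec²(22.5°) = 1/0.9239² = 1.172.
Ratio = 30.69/1.172 = cos²(22.5°)/cos²(79.6°) ≈ 26.2.

26.2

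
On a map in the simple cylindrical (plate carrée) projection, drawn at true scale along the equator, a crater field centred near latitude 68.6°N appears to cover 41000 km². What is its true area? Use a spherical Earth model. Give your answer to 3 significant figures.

15000 km²

Plate carrée maps x = Rλ, y = Rφ. The meridian scale is h = 1 and the parallel scale is k = 1/cos φ = sec φ.
Areal scale = h·k = 1 × sec φ; at 68.6°, h = 1.000, k = 2.741, so h·k = 2.741.
True area = apparent / (areal scale) = 41000 / 2.741 ≈ 15000 km².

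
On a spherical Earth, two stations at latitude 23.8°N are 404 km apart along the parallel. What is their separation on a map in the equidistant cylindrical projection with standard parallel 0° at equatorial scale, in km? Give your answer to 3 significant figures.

442 km

For the equirectangular projection with φ₀ = 0 (plate carrée), h = 1 along meridians and k = sec φ along parallels.
Along the parallel, k = sec 23.8° = 1/0.9150 = 1.093.
Map distance = 404 × 1.093 ≈ 442 km.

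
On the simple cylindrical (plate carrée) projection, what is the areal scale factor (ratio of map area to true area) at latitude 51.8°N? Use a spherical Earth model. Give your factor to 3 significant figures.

Plate carrée maps x = Rλ, y = Rφ. The meridian scale is h = 1 and the parallel scale is k = 1/cos φ = sec φ.
Areal scale = h·k = 1 × sec φ; at 51.8°, h = 1.000, k = 1.617, so h·k = 1.617.

1.62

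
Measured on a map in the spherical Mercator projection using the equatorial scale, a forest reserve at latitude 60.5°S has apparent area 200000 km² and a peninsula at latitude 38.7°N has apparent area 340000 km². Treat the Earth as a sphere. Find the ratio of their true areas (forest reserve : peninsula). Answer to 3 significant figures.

On Mercator the areal scale is sec²φ, so true area = apparent × cos²φ.
True area of forest reserve: 200000 × cos²(60.5°) = 200000 × 0.2425 = 48500 km².
True area of peninsula: 340000 × cos²(38.7°) = 340000 × 0.6091 = 207100 km².
Ratio = 48500 / 207100 ≈ 0.234.

0.234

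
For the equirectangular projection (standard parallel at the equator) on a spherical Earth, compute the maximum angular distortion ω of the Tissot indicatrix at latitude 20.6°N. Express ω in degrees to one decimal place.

3.8°

Plate carrée maps x = Rλ, y = Rφ. The meridian scale is h = 1 and the parallel scale is k = 1/cos φ = sec φ.
At 20.6°: h = 1.000, k = 1.068; principal scales a = 1.068, b = 1.000.
sin(ω/2) = (a − b)/(a + b) = 0.06831/2.068 = 0.03303, so ω = 2 arcsin(0.03303) ≈ 3.8°.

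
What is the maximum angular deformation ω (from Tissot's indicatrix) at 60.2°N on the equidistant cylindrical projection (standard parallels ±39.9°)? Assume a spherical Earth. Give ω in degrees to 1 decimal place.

24.7°

The equidistant cylindrical projection with φ₀ = 39.9° has h = 1 (meridians true) and k = cos φ₀ / cos φ along parallels.
At 60.2°: h = 1.000, k = 1.544; principal scales a = 1.544, b = 1.000.
sin(ω/2) = (a − b)/(a + b) = 0.5437/2.544 = 0.2137, so ω = 2 arcsin(0.2137) ≈ 24.7°.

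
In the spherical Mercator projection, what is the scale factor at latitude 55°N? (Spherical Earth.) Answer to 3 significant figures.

1.74

Mercator is conformal, so the point scale is isotropic: h = k = sec φ = 1/cos φ.
k = 1/cos 55° = 1/0.5736 = 1.743.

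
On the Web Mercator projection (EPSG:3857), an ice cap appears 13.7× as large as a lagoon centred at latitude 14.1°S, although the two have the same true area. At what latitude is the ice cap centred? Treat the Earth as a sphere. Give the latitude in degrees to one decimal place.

74.8°

For equal true areas on Mercator, apparent areas scale as sec²φ, so the ratio is cos²φ₂ / cos²φ₁.
cos²φ₂ / cos²φ₁ = 13.7  ⇒  cos φ₁ = cos 14.1° / √13.7 = 0.9699/3.701 = 0.2620.
φ₁ = arccos(0.2620) ≈ 74.8°.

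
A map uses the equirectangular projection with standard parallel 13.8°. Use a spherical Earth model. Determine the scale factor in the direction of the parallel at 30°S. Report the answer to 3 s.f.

The equidistant cylindrical projection with φ₀ = 13.8° has h = 1 (meridians true) and k = cos φ₀ / cos φ along parallels.
k = cos 13.8° / cos 30° = 0.9711/0.8660 = 1.121.

1.12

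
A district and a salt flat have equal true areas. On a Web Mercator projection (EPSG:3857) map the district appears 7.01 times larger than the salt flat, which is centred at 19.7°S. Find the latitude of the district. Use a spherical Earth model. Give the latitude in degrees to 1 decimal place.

Mercator areal scale is sec²φ, so apparent-area ratio = sec²φ₁ / sec²φ₂ = cos²φ₂ / cos²φ₁.
cos²φ₂ / cos²φ₁ = 7.01  ⇒  cos φ₁ = cos 19.7° / √7.01 = 0.9415/2.648 = 0.3556.
φ₁ = arccos(0.3556) ≈ 69.2°.

69.2°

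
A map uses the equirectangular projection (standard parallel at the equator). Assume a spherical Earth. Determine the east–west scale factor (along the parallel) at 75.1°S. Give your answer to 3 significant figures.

3.89

For the equirectangular projection with φ₀ = 0 (plate carrée), h = 1 along meridians and k = sec φ along parallels.
k = 1/cos 75.1° = 1/0.2571 = 3.889.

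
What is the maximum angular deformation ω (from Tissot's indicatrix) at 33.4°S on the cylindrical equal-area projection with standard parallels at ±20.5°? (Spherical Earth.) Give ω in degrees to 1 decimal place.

13.2°

Cylindrical equal-area (φ₀ = 20.5°): h = cos φ / cos 20.5° along meridians, k = cos 20.5° / cos φ along parallels; h·k = 1.
At 33.4°: h = 0.8913, k = 1.122; principal scales a = 1.122, b = 0.8913.
sin(ω/2) = (a − b)/(a + b) = 0.2307/2.013 = 0.1146, so ω = 2 arcsin(0.1146) ≈ 13.2°.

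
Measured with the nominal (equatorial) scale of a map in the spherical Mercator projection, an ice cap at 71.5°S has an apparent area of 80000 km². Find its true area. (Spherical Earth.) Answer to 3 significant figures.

8050 km²

For Mercator, h = k = sec φ (a conformal cylindrical projection has a single point scale, 1/cos φ).
Areal scale = k² = sec²φ = 1/cos²(71.5°) = 1/0.3173² = 9.932.
True area = apparent / (areal scale) = 80000 / 9.932 ≈ 8050 km².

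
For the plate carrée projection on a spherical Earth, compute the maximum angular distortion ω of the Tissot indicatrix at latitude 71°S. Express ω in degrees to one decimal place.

In the plate carrée (x = Rλ, y = Rφ), meridians are true-scale (h = 1) and parallels are stretched by k = sec φ.
At 71°: h = 1.000, k = 3.072; principal scales a = 3.072, b = 1.000.
sin(ω/2) = (a − b)/(a + b) = 2.072/4.072 = 0.5088, so ω = 2 arcsin(0.5088) ≈ 61.2°.

61.2°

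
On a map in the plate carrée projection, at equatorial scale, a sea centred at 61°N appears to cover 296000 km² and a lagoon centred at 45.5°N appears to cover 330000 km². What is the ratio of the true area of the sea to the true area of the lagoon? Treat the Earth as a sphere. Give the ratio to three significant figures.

Plate carrée has h = 1 and k = sec φ, giving areal scale sec φ; true area = (apparent area) · cos φ.
True area of sea: 296000 × cos(61°) = 296000 × 0.4848 = 143500 km².
True area of lagoon: 330000 × cos(45.5°) = 330000 × 0.7009 = 231300 km².
Ratio = 143500 / 231300 ≈ 0.620.

0.620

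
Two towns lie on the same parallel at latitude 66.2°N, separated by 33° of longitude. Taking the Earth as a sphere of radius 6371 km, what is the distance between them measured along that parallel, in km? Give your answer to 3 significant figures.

Arc length along a parallel = R cos φ · Δλ (with Δλ in radians).
= 6371 × cos 66.2° × (33° × π/180) = 6371 × 0.4035 × 0.5760 ≈ 1480 km.

1480 km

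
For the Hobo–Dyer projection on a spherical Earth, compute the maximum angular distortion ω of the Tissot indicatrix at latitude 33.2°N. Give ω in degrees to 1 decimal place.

Hobo–Dyer is a cylindrical equal-area projection with standard parallels at ±37.5°. Cylindrical equal-area (φ₀ = 37.5°): h = cos φ / cos 37.5° along meridians, k = cos 37.5° / cos φ along parallels; h·k = 1.
At 33.2°: h = 1.055, k = 0.9481; principal scales a = 1.055, b = 0.9481.
sin(ω/2) = (a − b)/(a + b) = 0.1066/2.003 = 0.05322, so ω = 2 arcsin(0.05322) ≈ 6.1°.

6.1°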